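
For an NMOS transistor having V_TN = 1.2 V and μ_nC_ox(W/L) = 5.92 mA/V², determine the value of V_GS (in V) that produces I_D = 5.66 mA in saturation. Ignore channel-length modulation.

In saturation I_D = ½ k_n (V_GS − V_TN)², so V_GS − V_TN = √(2 I_D / k_n) = √(2 × 5.66 / 5.92) = 1.38 V.
V_GS = 1.2 + 1.38 = 2.58 V.

V_GS = 2.58 V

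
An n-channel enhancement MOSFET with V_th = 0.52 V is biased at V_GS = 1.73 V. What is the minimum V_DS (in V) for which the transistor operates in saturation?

The boundary between triode and saturation is V_DS = V_GS − V_th = V_ov.
V_ov = 1.73 − 0.52 = 1.21 V.

V_DS,sat = 1.21 V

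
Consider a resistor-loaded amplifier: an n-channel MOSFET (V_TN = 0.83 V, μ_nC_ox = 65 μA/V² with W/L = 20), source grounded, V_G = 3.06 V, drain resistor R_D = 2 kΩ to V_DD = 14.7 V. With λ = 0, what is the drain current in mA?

V_GS = V_G = 3.06 V, so V_ov = 3.06 − 0.83 = 2.23 V.
k_n = μ_nC_ox · (W/L) = 1.3 mA/V².
Assume saturation: I_D = ½ k_n V_ov² = 0.5 × 1.3 × 2.23² = 3.23 mA, giving V_DS = V_DD − I_D R_D = 14.7 − 3.23 × 2 = 8.24 V.
V_DS = 8.24 V ≥ V_ov = 2.23 V, confirming saturation.

I_D = 3.23 mA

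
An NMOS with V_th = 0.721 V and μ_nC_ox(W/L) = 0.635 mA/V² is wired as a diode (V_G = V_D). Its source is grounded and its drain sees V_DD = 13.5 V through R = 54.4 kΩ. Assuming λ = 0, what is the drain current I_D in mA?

With gate tied to drain, V_GS = V_DS ≥ V_GS − V_th, so the device is in saturation.
KCL at the drain: ½ k_n (V_GS − V_th)² = (V_DD − V_GS)/R.
Let x = V_GS − 0.721. Then 17.3 x² + x − 12.78 = 0, giving x = 0.832 V (positive root), so V_GS = 1.55 V.
I_D = (V_DD − V_GS)/R = (13.5 − 1.55) / 54.4 = 0.22 mA.

I_D = 0.220 mA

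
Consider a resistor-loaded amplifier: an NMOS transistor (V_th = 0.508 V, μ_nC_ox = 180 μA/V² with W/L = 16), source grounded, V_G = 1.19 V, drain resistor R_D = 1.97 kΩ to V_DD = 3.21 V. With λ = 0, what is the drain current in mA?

I_D = 0.670 mA

V_GS = V_G = 1.19 V, so V_ov = 1.19 − 0.508 = 0.682 V.
k_n = μ_nC_ox · (W/L) = 2.88 mA/V².
Assume saturation: I_D = ½ k_n V_ov² = 0.5 × 2.88 × 0.682² = 0.67 mA, giving V_DS = V_DD − I_D R_D = 3.21 − 0.67 × 1.97 = 1.89 V.
V_DS = 1.89 V ≥ V_ov = 0.682 V, confirming saturation.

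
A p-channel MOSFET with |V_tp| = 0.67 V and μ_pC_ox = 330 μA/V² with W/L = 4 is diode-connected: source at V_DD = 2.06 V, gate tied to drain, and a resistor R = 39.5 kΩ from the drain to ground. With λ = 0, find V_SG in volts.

With gate tied to drain, V_SG = V_SD ≥ V_SG − |V_tp|, so the device is in saturation.
k_p = μ_pC_ox · (W/L) = 1.32 mA/V².
KCL at the drain: ½ k_p (V_SG − |V_tp|)² = (V_DD − V_SG)/R.
Let x = V_SG − 0.67. Then 26.1 x² + x − 1.39 = 0, giving x = 0.213 V (positive root), so V_SG = 0.883 V.
I_D = (V_DD − V_SG)/R = (2.06 − 0.883) / 39.5 = 0.0298 mA.

V_SG = 0.883 V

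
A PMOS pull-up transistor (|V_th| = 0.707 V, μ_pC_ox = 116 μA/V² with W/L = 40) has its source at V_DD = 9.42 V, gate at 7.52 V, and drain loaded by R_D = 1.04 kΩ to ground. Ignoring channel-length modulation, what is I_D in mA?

V_SG = V_DD − V_G = 9.42 − 7.52 = 1.9 V, so V_ov = 1.9 − 0.707 = 1.19 V.
k_p = μ_pC_ox · (W/L) = 4.64 mA/V².
Assume saturation: I_D = ½ k_p V_ov² = 0.5 × 4.64 × 1.19² = 3.3 mA, giving V_SD = V_DD − I_D R_D = 9.42 − 3.3 × 1.04 = 5.99 V.
V_SD = 5.99 V ≥ V_ov = 1.19 V, confirming saturation.

I_D = 3.30 mA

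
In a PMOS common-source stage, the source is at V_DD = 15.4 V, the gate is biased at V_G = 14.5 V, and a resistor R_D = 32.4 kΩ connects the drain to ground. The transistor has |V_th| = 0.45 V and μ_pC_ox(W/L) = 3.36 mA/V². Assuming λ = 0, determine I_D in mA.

V_SG = V_DD − V_G = 15.4 − 14.5 = 0.9 V, so V_ov = 0.9 − 0.45 = 0.45 V.
Assume saturation: I_D = ½ k_p V_ov² = 0.5 × 3.36 × 0.45² = 0.34 mA, giving V_SD = V_DD − I_D R_D = 15.4 − 0.34 × 32.4 = 4.38 V.
V_SD = 4.38 V ≥ V_ov = 0.45 V, confirming saturation.

I_D = 0.340 mA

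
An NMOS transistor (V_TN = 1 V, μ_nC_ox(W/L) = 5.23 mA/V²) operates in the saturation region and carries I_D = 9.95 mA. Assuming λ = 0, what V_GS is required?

V_GS = 2.95 V

In saturation I_D = ½ k_n (V_GS − V_TN)², so V_GS − V_TN = √(2 I_D / k_n) = √(2 × 9.95 / 5.23) = 1.95 V.
V_GS = 1 + 1.95 = 2.95 V.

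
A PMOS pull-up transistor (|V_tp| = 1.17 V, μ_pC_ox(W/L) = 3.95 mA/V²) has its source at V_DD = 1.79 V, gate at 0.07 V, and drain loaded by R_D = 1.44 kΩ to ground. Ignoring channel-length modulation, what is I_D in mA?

I_D = 0.597 mA

V_SG = V_DD − V_G = 1.79 − 0.07 = 1.72 V, so V_ov = 1.72 − 1.17 = 0.55 V.
Assume saturation: I_D = ½ k_p V_ov² = 0.5 × 3.95 × 0.55² = 0.597 mA, giving V_SD = V_DD − I_D R_D = 1.79 − 0.597 × 1.44 = 0.93 V.
V_SD = 0.93 V ≥ V_ov = 0.55 V, confirming saturation.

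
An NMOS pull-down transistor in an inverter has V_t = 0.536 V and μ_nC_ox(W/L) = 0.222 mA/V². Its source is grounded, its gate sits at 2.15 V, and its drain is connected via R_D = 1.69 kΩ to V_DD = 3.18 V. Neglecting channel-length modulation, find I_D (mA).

I_D = 0.289 mA

V_GS = V_G = 2.15 V, so V_ov = 2.15 − 0.536 = 1.61 V.
Assume saturation: I_D = ½ k_n V_ov² = 0.5 × 0.222 × 1.61² = 0.289 mA, giving V_DS = V_DD − I_D R_D = 3.18 − 0.289 × 1.69 = 2.69 V.
V_DS = 2.69 V ≥ V_ov = 1.61 V, confirming saturation.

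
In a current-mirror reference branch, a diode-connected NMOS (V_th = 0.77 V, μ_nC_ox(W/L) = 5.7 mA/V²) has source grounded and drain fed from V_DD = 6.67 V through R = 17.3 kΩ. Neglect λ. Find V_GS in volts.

With gate tied to drain, V_GS = V_DS ≥ V_GS − V_th, so the device is in saturation.
KCL at the drain: ½ k_n (V_GS − V_th)² = (V_DD − V_GS)/R.
Let x = V_GS − 0.77. Then 49.3 x² + x − 5.9 = 0, giving x = 0.336 V (positive root), so V_GS = 1.11 V.
I_D = (V_DD − V_GS)/R = (6.67 − 1.11) / 17.3 = 0.322 mA.

V_GS = 1.11 V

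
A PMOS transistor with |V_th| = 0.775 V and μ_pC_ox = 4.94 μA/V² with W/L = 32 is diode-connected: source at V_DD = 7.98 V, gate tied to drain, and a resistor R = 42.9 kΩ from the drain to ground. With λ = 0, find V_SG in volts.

V_SG = 2.09 V

With gate tied to drain, V_SG = V_SD ≥ V_SG − |V_th|, so the device is in saturation.
k_p = μ_pC_ox · (W/L) = 0.1581 mA/V².
KCL at the drain: ½ k_p (V_SG − |V_th|)² = (V_DD − V_SG)/R.
Let x = V_SG − 0.775. Then 3.39 x² + x − 7.205 = 0, giving x = 1.32 V (positive root), so V_SG = 2.09 V.
I_D = (V_DD − V_SG)/R = (7.98 − 2.09) / 42.9 = 0.137 mA.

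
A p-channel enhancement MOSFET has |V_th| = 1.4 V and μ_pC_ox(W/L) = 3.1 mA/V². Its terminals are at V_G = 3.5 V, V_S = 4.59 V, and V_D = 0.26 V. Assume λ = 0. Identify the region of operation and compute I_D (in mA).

Cutoff; I_D = 0 mA

V_SG = V_S − V_G = 4.59 − 3.5 = 1.09 V; V_SD = V_S − V_D = 4.59 − 0.26 = 4.33 V.
V_SG = 1.09 V < |V_th| = 1.4 V, so the transistor is in cutoff.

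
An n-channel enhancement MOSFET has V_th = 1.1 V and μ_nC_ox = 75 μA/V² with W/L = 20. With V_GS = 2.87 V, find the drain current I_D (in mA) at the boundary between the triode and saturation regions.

At the boundary V_DS = V_ov = V_GS − V_th = 2.87 − 1.1 = 1.77 V.
k_n = μ_nC_ox · (W/L) = 1.5 mA/V².
I_D = ½ k_n V_ov² = 0.5 × 1.5 × 1.77² = 2.35 mA.

I_D = 2.35 mA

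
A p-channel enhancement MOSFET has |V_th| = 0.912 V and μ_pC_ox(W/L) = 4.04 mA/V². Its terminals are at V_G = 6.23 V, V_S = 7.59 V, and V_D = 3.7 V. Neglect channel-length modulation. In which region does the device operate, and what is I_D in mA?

V_SG = V_S − V_G = 7.59 − 6.23 = 1.36 V; V_SD = V_S − V_D = 7.59 − 3.7 = 3.89 V.
V_ov = V_SG − |V_th| = 1.36 − 0.912 = 0.448 V.
Since V_SD = 3.89 V ≥ V_ov = 0.448 V, the device is in saturation.
I_D = ½ k_p V_ov² = 0.5 × 4.04 × 0.448² = 0.405 mA.

Saturation; I_D = 0.405 mA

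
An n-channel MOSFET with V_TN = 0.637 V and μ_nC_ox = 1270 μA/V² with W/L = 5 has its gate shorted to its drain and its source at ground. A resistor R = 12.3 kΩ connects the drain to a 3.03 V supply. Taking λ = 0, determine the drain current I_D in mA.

With gate tied to drain, V_GS = V_DS ≥ V_GS − V_TN, so the device is in saturation.
k_n = μ_nC_ox · (W/L) = 6.35 mA/V².
KCL at the drain: ½ k_n (V_GS − V_TN)² = (V_DD − V_GS)/R.
Let x = V_GS − 0.637. Then 39.1 x² + x − 2.393 = 0, giving x = 0.235 V (positive root), so V_GS = 0.872 V.
I_D = (V_DD − V_GS)/R = (3.03 − 0.872) / 12.3 = 0.175 mA.

I_D = 0.175 mA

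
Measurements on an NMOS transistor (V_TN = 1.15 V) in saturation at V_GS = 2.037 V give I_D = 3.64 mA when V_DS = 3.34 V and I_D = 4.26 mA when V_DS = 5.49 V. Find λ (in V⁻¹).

With V_GS fixed, I_D ∝ (1 + λ V_DS) in saturation, so I_D2/I_D1 = (1 + λ V_DS2)/(1 + λ V_DS1).
4.26/3.64 = 1.17 = (1 + 5.49 λ)/(1 + 3.34 λ).
Solving: λ (I_D1 V_DS2 − I_D2 V_DS1) = I_D2 − I_D1, so λ = (4.26 − 3.64) / (3.64 × 5.49 − 4.26 × 3.34) = 0.62 / 5.76 = 0.108 V⁻¹.

λ = 0.108 V⁻¹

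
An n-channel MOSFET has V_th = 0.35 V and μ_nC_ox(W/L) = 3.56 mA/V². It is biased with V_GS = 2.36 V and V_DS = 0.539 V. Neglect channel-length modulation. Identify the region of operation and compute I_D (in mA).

V_ov = V_GS − V_th = 2.36 − 0.35 = 2.01 V.
Since V_DS = 0.539 V < V_ov = 2.01 V, the device is in the triode region.
I_D = k_n [V_ov · V_DS − ½ V_DS²] = 3.56 × [2.01 × 0.539 − 0.5 × 0.539²] = 3.34 mA.

Triode; I_D = 3.34 mA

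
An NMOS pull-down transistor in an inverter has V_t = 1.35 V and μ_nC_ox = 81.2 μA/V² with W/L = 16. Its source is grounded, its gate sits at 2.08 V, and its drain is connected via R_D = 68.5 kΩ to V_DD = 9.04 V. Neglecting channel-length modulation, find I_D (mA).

I_D = 0.130 mA

V_GS = V_G = 2.08 V, so V_ov = 2.08 − 1.35 = 0.73 V.
k_n = μ_nC_ox · (W/L) = 1.299 mA/V².
Assume saturation: I_D = ½ k_n V_ov² = 0.5 × 1.299 × 0.73² = 0.346 mA, giving V_DS = V_DD − I_D R_D = 9.04 − 0.346 × 68.5 = -14.7 V.
But -14.7 V < V_ov = 0.73 V, so the device is actually in triode.
In triode I_D = k_n[V_ov V_DS − ½ V_DS²] and I_D = (V_DD − V_DS)/R_D. Equating: 44.5 V_DS² − 65.97 V_DS + 9.04 = 0, giving V_DS = 0.153 V (the root below V_ov).
I_D = (9.04 − 0.153) / 68.5 = 0.13 mA.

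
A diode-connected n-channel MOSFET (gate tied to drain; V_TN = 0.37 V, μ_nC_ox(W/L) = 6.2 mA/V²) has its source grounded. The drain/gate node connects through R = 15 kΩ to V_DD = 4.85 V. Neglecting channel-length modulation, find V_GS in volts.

V_GS = 0.670 V

With gate tied to drain, V_GS = V_DS ≥ V_GS − V_TN, so the device is in saturation.
KCL at the drain: ½ k_n (V_GS − V_TN)² = (V_DD − V_GS)/R.
Let x = V_GS − 0.37. Then 46.5 x² + x − 4.48 = 0, giving x = 0.3 V (positive root), so V_GS = 0.67 V.
I_D = (V_DD − V_GS)/R = (4.85 − 0.67) / 15 = 0.279 mA.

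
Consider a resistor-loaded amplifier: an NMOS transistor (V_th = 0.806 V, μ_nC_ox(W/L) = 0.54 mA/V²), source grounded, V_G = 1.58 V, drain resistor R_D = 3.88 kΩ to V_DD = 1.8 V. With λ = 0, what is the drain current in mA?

V_GS = V_G = 1.58 V, so V_ov = 1.58 − 0.806 = 0.774 V.
Assume saturation: I_D = ½ k_n V_ov² = 0.5 × 0.54 × 0.774² = 0.162 mA, giving V_DS = V_DD − I_D R_D = 1.8 − 0.162 × 3.88 = 1.17 V.
V_DS = 1.17 V ≥ V_ov = 0.774 V, confirming saturation.

I_D = 0.162 mA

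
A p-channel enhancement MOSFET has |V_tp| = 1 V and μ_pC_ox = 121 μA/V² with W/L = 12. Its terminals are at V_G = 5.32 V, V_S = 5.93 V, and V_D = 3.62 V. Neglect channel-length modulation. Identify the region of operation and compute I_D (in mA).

Cutoff; I_D = 0 mA

V_SG = V_S − V_G = 5.93 − 5.32 = 0.61 V; V_SD = V_S − V_D = 5.93 − 3.62 = 2.31 V.
V_SG = 0.61 V < |V_tp| = 1 V, so the transistor is in cutoff.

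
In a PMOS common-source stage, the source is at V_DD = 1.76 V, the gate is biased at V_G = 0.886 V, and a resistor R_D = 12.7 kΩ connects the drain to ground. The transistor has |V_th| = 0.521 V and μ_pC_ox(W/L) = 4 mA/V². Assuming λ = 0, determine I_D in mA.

I_D = 0.130 mA

V_SG = V_DD − V_G = 1.76 − 0.886 = 0.874 V, so V_ov = 0.874 − 0.521 = 0.353 V.
Assume saturation: I_D = ½ k_p V_ov² = 0.5 × 4 × 0.353² = 0.249 mA, giving V_SD = V_DD − I_D R_D = 1.76 − 0.249 × 12.7 = -1.41 V.
But -1.41 V < V_ov = 0.353 V, so the device is actually in triode.
In triode I_D = k_p[V_ov V_SD − ½ V_SD²] and I_D = (V_DD − V_SD)/R_D. Equating: 25.4 V_SD² − 18.93 V_SD + 1.76 = 0, giving V_SD = 0.109 V (the root below V_ov).
I_D = (1.76 − 0.109) / 12.7 = 0.13 mA.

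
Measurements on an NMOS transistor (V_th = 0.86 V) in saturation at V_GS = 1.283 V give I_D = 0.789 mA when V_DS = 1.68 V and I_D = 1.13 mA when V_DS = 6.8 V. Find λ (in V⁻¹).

With V_GS fixed, I_D ∝ (1 + λ V_DS) in saturation, so I_D2/I_D1 = (1 + λ V_DS2)/(1 + λ V_DS1).
1.13/0.789 = 1.432 = (1 + 6.8 λ)/(1 + 1.68 λ).
Solving: λ (I_D1 V_DS2 − I_D2 V_DS1) = I_D2 − I_D1, so λ = (1.13 − 0.789) / (0.789 × 6.8 − 1.13 × 1.68) = 0.341 / 3.47 = 0.0984 V⁻¹.

λ = 0.0984 V⁻¹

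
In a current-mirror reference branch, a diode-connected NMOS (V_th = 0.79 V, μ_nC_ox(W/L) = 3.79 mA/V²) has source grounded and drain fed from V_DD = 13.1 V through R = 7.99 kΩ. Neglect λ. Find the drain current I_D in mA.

With gate tied to drain, V_GS = V_DS ≥ V_GS − V_th, so the device is in saturation.
KCL at the drain: ½ k_n (V_GS − V_th)² = (V_DD − V_GS)/R.
Let x = V_GS − 0.79. Then 15.1 x² + x − 12.31 = 0, giving x = 0.869 V (positive root), so V_GS = 1.66 V.
I_D = (V_DD − V_GS)/R = (13.1 − 1.66) / 7.99 = 1.43 mA.

I_D = 1.43 mA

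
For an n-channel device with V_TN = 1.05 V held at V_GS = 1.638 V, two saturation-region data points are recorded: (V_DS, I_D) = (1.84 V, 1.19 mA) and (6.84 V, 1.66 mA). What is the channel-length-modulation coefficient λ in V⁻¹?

λ = 0.0924 V⁻¹

With V_GS fixed, I_D ∝ (1 + λ V_DS) in saturation, so I_D2/I_D1 = (1 + λ V_DS2)/(1 + λ V_DS1).
1.66/1.19 = 1.395 = (1 + 6.84 λ)/(1 + 1.84 λ).
Solving: λ (I_D1 V_DS2 − I_D2 V_DS1) = I_D2 − I_D1, so λ = (1.66 − 1.19) / (1.19 × 6.84 − 1.66 × 1.84) = 0.47 / 5.09 = 0.0924 V⁻¹.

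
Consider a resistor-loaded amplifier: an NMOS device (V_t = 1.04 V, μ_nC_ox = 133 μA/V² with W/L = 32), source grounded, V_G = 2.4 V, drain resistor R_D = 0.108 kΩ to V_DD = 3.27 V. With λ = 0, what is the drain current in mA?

I_D = 3.94 mA

V_GS = V_G = 2.4 V, so V_ov = 2.4 − 1.04 = 1.36 V.
k_n = μ_nC_ox · (W/L) = 4.256 mA/V².
Assume saturation: I_D = ½ k_n V_ov² = 0.5 × 4.256 × 1.36² = 3.94 mA, giving V_DS = V_DD − I_D R_D = 3.27 − 3.94 × 0.108 = 2.84 V.
V_DS = 2.84 V ≥ V_ov = 1.36 V, confirming saturation.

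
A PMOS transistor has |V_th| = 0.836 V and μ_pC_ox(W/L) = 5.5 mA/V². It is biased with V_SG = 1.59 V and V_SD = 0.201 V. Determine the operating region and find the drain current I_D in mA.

Triode; I_D = 0.722 mA

V_ov = V_SG − |V_th| = 1.59 − 0.836 = 0.754 V.
Since V_SD = 0.201 V < V_ov = 0.754 V, the device is in the triode region.
I_D = k_p [V_ov · V_SD − ½ V_SD²] = 5.5 × [0.754 × 0.201 − 0.5 × 0.201²] = 0.722 mA.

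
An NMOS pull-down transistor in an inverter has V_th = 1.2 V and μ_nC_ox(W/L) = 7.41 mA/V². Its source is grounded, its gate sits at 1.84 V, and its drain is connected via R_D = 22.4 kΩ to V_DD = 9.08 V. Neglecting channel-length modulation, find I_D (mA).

I_D = 0.401 mA

V_GS = V_G = 1.84 V, so V_ov = 1.84 − 1.2 = 0.64 V.
Assume saturation: I_D = ½ k_n V_ov² = 0.5 × 7.41 × 0.64² = 1.52 mA, giving V_DS = V_DD − I_D R_D = 9.08 − 1.52 × 22.4 = -24.9 V.
But -24.9 V < V_ov = 0.64 V, so the device is actually in triode.
In triode I_D = k_n[V_ov V_DS − ½ V_DS²] and I_D = (V_DD − V_DS)/R_D. Equating: 83 V_DS² − 107.2 V_DS + 9.08 = 0, giving V_DS = 0.0911 V (the root below V_ov).
I_D = (9.08 − 0.0911) / 22.4 = 0.401 mA.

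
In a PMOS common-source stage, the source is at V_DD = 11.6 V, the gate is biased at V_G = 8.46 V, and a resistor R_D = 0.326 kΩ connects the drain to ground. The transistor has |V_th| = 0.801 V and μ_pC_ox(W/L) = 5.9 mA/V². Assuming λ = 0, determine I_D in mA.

V_SG = V_DD − V_G = 11.6 − 8.46 = 3.14 V, so V_ov = 3.14 − 0.801 = 2.34 V.
Assume saturation: I_D = ½ k_p V_ov² = 0.5 × 5.9 × 2.34² = 16.1 mA, giving V_SD = V_DD − I_D R_D = 11.6 − 16.1 × 0.326 = 6.34 V.
V_SD = 6.34 V ≥ V_ov = 2.34 V, confirming saturation.

I_D = 16.1 mA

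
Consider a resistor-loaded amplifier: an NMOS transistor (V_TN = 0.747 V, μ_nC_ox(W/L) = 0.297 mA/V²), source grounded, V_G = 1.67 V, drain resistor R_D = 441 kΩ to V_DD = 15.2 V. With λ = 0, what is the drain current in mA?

V_GS = V_G = 1.67 V, so V_ov = 1.67 − 0.747 = 0.923 V.
Assume saturation: I_D = ½ k_n V_ov² = 0.5 × 0.297 × 0.923² = 0.127 mA, giving V_DS = V_DD − I_D R_D = 15.2 − 0.127 × 441 = -40.6 V.
But -40.6 V < V_ov = 0.923 V, so the device is actually in triode.
In triode I_D = k_n[V_ov V_DS − ½ V_DS²] and I_D = (V_DD − V_DS)/R_D. Equating: 65.5 V_DS² − 121.9 V_DS + 15.2 = 0, giving V_DS = 0.134 V (the root below V_ov).
I_D = (15.2 − 0.134) / 441 = 0.0342 mA.

I_D = 0.0342 mA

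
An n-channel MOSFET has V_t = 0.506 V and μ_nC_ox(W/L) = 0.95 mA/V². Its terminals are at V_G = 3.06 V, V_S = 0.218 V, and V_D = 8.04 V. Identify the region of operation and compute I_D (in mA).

Saturation; I_D = 2.59 mA

V_GS = V_G − V_S = 3.06 − 0.218 = 2.84 V; V_DS = V_D − V_S = 8.04 − 0.218 = 7.82 V.
V_ov = V_GS − V_t = 2.84 − 0.506 = 2.34 V.
Since V_DS = 7.82 V ≥ V_ov = 2.34 V, the device is in saturation.
I_D = ½ k_n V_ov² = 0.5 × 0.95 × 2.34² = 2.59 mA.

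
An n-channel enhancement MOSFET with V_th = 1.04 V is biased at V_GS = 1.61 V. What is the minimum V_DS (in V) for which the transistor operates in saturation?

V_DS,sat = 0.570 V

The boundary between triode and saturation is V_DS = V_GS − V_th = V_ov.
V_ov = 1.61 − 1.04 = 0.57 V.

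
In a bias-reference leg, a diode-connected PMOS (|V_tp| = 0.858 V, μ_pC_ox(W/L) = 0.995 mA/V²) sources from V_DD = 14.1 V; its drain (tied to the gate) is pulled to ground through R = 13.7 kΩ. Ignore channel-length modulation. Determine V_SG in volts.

V_SG = 2.18 V

With gate tied to drain, V_SG = V_SD ≥ V_SG − |V_tp|, so the device is in saturation.
KCL at the drain: ½ k_p (V_SG − |V_tp|)² = (V_DD − V_SG)/R.
Let x = V_SG − 0.858. Then 6.82 x² + x − 13.24 = 0, giving x = 1.32 V (positive root), so V_SG = 2.18 V.
I_D = (V_DD − V_SG)/R = (14.1 − 2.18) / 13.7 = 0.87 mA.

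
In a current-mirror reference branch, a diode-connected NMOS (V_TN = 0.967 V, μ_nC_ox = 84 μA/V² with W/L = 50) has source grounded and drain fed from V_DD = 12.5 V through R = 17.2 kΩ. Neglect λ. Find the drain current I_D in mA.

I_D = 0.638 mA

With gate tied to drain, V_GS = V_DS ≥ V_GS − V_TN, so the device is in saturation.
k_n = μ_nC_ox · (W/L) = 4.2 mA/V².
KCL at the drain: ½ k_n (V_GS − V_TN)² = (V_DD − V_GS)/R.
Let x = V_GS − 0.967. Then 36.1 x² + x − 11.53 = 0, giving x = 0.551 V (positive root), so V_GS = 1.52 V.
I_D = (V_DD − V_GS)/R = (12.5 − 1.52) / 17.2 = 0.638 mA.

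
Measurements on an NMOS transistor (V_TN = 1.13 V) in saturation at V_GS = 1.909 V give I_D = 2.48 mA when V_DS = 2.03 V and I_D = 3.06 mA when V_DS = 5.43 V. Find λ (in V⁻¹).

λ = 0.0799 V⁻¹

With V_GS fixed, I_D ∝ (1 + λ V_DS) in saturation, so I_D2/I_D1 = (1 + λ V_DS2)/(1 + λ V_DS1).
3.06/2.48 = 1.234 = (1 + 5.43 λ)/(1 + 2.03 λ).
Solving: λ (I_D1 V_DS2 − I_D2 V_DS1) = I_D2 − I_D1, so λ = (3.06 − 2.48) / (2.48 × 5.43 − 3.06 × 2.03) = 0.58 / 7.25 = 0.0799 V⁻¹.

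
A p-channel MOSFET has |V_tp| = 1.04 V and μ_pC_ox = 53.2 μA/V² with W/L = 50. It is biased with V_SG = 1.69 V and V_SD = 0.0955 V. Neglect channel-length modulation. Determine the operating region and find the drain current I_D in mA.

Triode; I_D = 0.153 mA

k_p = μ_pC_ox · (W/L) = 2.66 mA/V².
V_ov = V_SG − |V_tp| = 1.69 − 1.04 = 0.65 V.
Since V_SD = 0.0955 V < V_ov = 0.65 V, the device is in the triode region.
I_D = k_p [V_ov · V_SD − ½ V_SD²] = 2.66 × [0.65 × 0.0955 − 0.5 × 0.0955²] = 0.153 mA.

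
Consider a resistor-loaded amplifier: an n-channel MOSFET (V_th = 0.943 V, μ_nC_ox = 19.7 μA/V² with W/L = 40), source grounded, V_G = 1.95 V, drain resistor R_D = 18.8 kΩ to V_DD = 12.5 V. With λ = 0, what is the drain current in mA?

V_GS = V_G = 1.95 V, so V_ov = 1.95 − 0.943 = 1.01 V.
k_n = μ_nC_ox · (W/L) = 0.788 mA/V².
Assume saturation: I_D = ½ k_n V_ov² = 0.5 × 0.788 × 1.01² = 0.4 mA, giving V_DS = V_DD − I_D R_D = 12.5 − 0.4 × 18.8 = 4.99 V.
V_DS = 4.99 V ≥ V_ov = 1.01 V, confirming saturation.

I_D = 0.400 mA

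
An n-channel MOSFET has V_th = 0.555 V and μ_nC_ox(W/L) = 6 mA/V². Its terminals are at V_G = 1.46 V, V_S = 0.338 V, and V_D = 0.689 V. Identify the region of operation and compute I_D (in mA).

Triode; I_D = 0.824 mA

V_GS = V_G − V_S = 1.46 − 0.338 = 1.12 V; V_DS = V_D − V_S = 0.689 − 0.338 = 0.351 V.
V_ov = V_GS − V_th = 1.12 − 0.555 = 0.567 V.
Since V_DS = 0.351 V < V_ov = 0.567 V, the device is in the triode region.
I_D = k_n [V_ov · V_DS − ½ V_DS²] = 6 × [0.567 × 0.351 − 0.5 × 0.351²] = 0.824 mA.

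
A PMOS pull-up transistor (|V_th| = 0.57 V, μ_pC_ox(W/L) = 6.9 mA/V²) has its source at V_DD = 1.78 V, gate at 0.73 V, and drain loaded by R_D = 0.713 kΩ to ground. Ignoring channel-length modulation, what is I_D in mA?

I_D = 0.795 mA

V_SG = V_DD − V_G = 1.78 − 0.73 = 1.05 V, so V_ov = 1.05 − 0.57 = 0.48 V.
Assume saturation: I_D = ½ k_p V_ov² = 0.5 × 6.9 × 0.48² = 0.795 mA, giving V_SD = V_DD − I_D R_D = 1.78 − 0.795 × 0.713 = 1.21 V.
V_SD = 1.21 V ≥ V_ov = 0.48 V, confirming saturation.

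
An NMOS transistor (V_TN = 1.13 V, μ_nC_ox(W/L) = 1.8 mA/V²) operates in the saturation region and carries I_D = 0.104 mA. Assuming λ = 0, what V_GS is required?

V_GS = 1.47 V

In saturation I_D = ½ k_n (V_GS − V_TN)², so V_GS − V_TN = √(2 I_D / k_n) = √(2 × 0.104 / 1.8) = 0.34 V.
V_GS = 1.13 + 0.34 = 1.47 V.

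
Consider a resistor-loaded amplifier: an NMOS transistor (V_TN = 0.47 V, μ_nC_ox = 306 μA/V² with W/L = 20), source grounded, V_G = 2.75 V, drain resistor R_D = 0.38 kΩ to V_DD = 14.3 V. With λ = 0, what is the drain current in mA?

I_D = 15.9 mA

V_GS = V_G = 2.75 V, so V_ov = 2.75 − 0.47 = 2.28 V.
k_n = μ_nC_ox · (W/L) = 6.12 mA/V².
Assume saturation: I_D = ½ k_n V_ov² = 0.5 × 6.12 × 2.28² = 15.9 mA, giving V_DS = V_DD − I_D R_D = 14.3 − 15.9 × 0.38 = 8.26 V.
V_DS = 8.26 V ≥ V_ov = 2.28 V, confirming saturation.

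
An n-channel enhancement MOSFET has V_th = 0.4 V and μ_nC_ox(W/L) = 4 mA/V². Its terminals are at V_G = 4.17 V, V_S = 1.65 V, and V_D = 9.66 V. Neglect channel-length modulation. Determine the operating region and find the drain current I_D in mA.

V_GS = V_G − V_S = 4.17 − 1.65 = 2.52 V; V_DS = V_D − V_S = 9.66 − 1.65 = 8.01 V.
V_ov = V_GS − V_th = 2.52 − 0.4 = 2.12 V.
Since V_DS = 8.01 V ≥ V_ov = 2.12 V, the device is in saturation.
I_D = ½ k_n V_ov² = 0.5 × 4 × 2.12² = 8.99 mA.

Saturation; I_D = 8.99 mA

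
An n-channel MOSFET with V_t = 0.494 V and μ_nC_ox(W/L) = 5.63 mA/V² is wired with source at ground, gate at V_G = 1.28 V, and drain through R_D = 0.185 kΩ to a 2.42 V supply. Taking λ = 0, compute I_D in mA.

I_D = 1.74 mA

V_GS = V_G = 1.28 V, so V_ov = 1.28 − 0.494 = 0.786 V.
Assume saturation: I_D = ½ k_n V_ov² = 0.5 × 5.63 × 0.786² = 1.74 mA, giving V_DS = V_DD − I_D R_D = 2.42 − 1.74 × 0.185 = 2.1 V.
V_DS = 2.1 V ≥ V_ov = 0.786 V, confirming saturation.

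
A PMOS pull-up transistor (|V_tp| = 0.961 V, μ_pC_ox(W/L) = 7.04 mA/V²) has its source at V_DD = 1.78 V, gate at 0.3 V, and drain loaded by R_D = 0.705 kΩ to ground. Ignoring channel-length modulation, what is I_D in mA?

I_D = 0.948 mA

V_SG = V_DD − V_G = 1.78 − 0.3 = 1.48 V, so V_ov = 1.48 − 0.961 = 0.519 V.
Assume saturation: I_D = ½ k_p V_ov² = 0.5 × 7.04 × 0.519² = 0.948 mA, giving V_SD = V_DD − I_D R_D = 1.78 − 0.948 × 0.705 = 1.11 V.
V_SD = 1.11 V ≥ V_ov = 0.519 V, confirming saturation.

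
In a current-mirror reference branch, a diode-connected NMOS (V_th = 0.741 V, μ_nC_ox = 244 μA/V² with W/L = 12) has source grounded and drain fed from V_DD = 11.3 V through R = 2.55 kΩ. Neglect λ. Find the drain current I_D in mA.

With gate tied to drain, V_GS = V_DS ≥ V_GS − V_th, so the device is in saturation.
k_n = μ_nC_ox · (W/L) = 2.928 mA/V².
KCL at the drain: ½ k_n (V_GS − V_th)² = (V_DD − V_GS)/R.
Let x = V_GS − 0.741. Then 3.73 x² + x − 10.56 = 0, giving x = 1.55 V (positive root), so V_GS = 2.29 V.
I_D = (V_DD − V_GS)/R = (11.3 − 2.29) / 2.55 = 3.53 mA.

I_D = 3.53 mA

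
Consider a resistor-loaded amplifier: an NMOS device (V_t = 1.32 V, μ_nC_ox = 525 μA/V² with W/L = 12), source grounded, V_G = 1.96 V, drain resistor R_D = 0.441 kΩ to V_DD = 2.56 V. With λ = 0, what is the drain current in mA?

I_D = 1.29 mA

V_GS = V_G = 1.96 V, so V_ov = 1.96 − 1.32 = 0.64 V.
k_n = μ_nC_ox · (W/L) = 6.3 mA/V².
Assume saturation: I_D = ½ k_n V_ov² = 0.5 × 6.3 × 0.64² = 1.29 mA, giving V_DS = V_DD − I_D R_D = 2.56 − 1.29 × 0.441 = 1.99 V.
V_DS = 1.99 V ≥ V_ov = 0.64 V, confirming saturation.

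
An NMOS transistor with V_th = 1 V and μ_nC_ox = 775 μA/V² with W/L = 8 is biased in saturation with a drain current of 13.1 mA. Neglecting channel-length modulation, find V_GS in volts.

V_GS = 3.06 V

k_n = μ_nC_ox · (W/L) = 6.2 mA/V².
In saturation I_D = ½ k_n (V_GS − V_th)², so V_GS − V_th = √(2 I_D / k_n) = √(2 × 13.1 / 6.2) = 2.06 V.
V_GS = 1 + 2.06 = 3.06 V.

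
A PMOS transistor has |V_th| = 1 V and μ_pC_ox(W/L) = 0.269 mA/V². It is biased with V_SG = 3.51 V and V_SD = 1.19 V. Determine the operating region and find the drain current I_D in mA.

Triode; I_D = 0.613 mA

V_ov = V_SG − |V_th| = 3.51 − 1 = 2.51 V.
Since V_SD = 1.19 V < V_ov = 2.51 V, the device is in the triode region.
I_D = k_p [V_ov · V_SD − ½ V_SD²] = 0.269 × [2.51 × 1.19 − 0.5 × 1.19²] = 0.613 mA.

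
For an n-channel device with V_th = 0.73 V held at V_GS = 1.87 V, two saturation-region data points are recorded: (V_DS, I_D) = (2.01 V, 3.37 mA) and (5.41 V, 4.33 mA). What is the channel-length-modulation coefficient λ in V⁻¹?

λ = 0.101 V⁻¹

With V_GS fixed, I_D ∝ (1 + λ V_DS) in saturation, so I_D2/I_D1 = (1 + λ V_DS2)/(1 + λ V_DS1).
4.33/3.37 = 1.285 = (1 + 5.41 λ)/(1 + 2.01 λ).
Solving: λ (I_D1 V_DS2 − I_D2 V_DS1) = I_D2 − I_D1, so λ = (4.33 − 3.37) / (3.37 × 5.41 − 4.33 × 2.01) = 0.96 / 9.53 = 0.101 V⁻¹.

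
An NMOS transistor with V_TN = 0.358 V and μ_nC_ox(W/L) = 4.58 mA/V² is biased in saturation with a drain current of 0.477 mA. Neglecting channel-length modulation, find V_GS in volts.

In saturation I_D = ½ k_n (V_GS − V_TN)², so V_GS − V_TN = √(2 I_D / k_n) = √(2 × 0.477 / 4.58) = 0.456 V.
V_GS = 0.358 + 0.456 = 0.814 V.

V_GS = 0.814 V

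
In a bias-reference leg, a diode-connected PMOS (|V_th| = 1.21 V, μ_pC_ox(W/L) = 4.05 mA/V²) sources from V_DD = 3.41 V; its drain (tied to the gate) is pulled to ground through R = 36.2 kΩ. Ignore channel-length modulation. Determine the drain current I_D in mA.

I_D = 0.0562 mA

With gate tied to drain, V_SG = V_SD ≥ V_SG − |V_th|, so the device is in saturation.
KCL at the drain: ½ k_p (V_SG − |V_th|)² = (V_DD − V_SG)/R.
Let x = V_SG − 1.21. Then 73.3 x² + x − 2.2 = 0, giving x = 0.167 V (positive root), so V_SG = 1.38 V.
I_D = (V_DD − V_SG)/R = (3.41 − 1.38) / 36.2 = 0.0562 mA.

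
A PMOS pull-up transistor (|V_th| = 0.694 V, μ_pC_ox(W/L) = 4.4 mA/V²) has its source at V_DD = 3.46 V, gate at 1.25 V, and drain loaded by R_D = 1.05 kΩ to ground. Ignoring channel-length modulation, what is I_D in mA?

V_SG = V_DD − V_G = 3.46 − 1.25 = 2.21 V, so V_ov = 2.21 − 0.694 = 1.52 V.
Assume saturation: I_D = ½ k_p V_ov² = 0.5 × 4.4 × 1.52² = 5.06 mA, giving V_SD = V_DD − I_D R_D = 3.46 − 5.06 × 1.05 = -1.85 V.
But -1.85 V < V_ov = 1.52 V, so the device is actually in triode.
In triode I_D = k_p[V_ov V_SD − ½ V_SD²] and I_D = (V_DD − V_SD)/R_D. Equating: 2.31 V_SD² − 8.004 V_SD + 3.46 = 0, giving V_SD = 0.506 V (the root below V_ov).
I_D = (3.46 − 0.506) / 1.05 = 2.81 mA.

I_D = 2.81 mA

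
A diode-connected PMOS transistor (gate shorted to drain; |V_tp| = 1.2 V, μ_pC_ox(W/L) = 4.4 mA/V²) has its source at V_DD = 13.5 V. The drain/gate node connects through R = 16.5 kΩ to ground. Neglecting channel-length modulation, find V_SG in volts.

With gate tied to drain, V_SG = V_SD ≥ V_SG − |V_tp|, so the device is in saturation.
KCL at the drain: ½ k_p (V_SG − |V_tp|)² = (V_DD − V_SG)/R.
Let x = V_SG − 1.2. Then 36.3 x² + x − 12.3 = 0, giving x = 0.568 V (positive root), so V_SG = 1.77 V.
I_D = (V_DD − V_SG)/R = (13.5 − 1.77) / 16.5 = 0.711 mA.

V_SG = 1.77 V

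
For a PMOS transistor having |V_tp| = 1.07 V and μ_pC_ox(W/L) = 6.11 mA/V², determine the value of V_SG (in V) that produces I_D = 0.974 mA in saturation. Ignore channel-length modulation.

In saturation I_D = ½ k_p (V_SG − |V_tp|)², so V_SG − |V_tp| = √(2 I_D / k_p) = √(2 × 0.974 / 6.11) = 0.565 V.
V_SG = 1.07 + 0.565 = 1.63 V.

V_SG = 1.63 V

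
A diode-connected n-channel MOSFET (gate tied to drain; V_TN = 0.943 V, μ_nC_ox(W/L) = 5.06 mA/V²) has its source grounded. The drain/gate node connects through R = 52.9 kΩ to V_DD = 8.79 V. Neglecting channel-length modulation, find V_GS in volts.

With gate tied to drain, V_GS = V_DS ≥ V_GS − V_TN, so the device is in saturation.
KCL at the drain: ½ k_n (V_GS − V_TN)² = (V_DD − V_GS)/R.
Let x = V_GS − 0.943. Then 134 x² + x − 7.847 = 0, giving x = 0.238 V (positive root), so V_GS = 1.18 V.
I_D = (V_DD − V_GS)/R = (8.79 − 1.18) / 52.9 = 0.144 mA.

V_GS = 1.18 V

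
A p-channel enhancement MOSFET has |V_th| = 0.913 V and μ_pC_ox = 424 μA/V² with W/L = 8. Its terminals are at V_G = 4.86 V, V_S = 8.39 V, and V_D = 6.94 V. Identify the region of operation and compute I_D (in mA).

Triode; I_D = 9.31 mA

V_SG = V_S − V_G = 8.39 − 4.86 = 3.53 V; V_SD = V_S − V_D = 8.39 − 6.94 = 1.45 V.
k_p = μ_pC_ox · (W/L) = 3.392 mA/V².
V_ov = V_SG − |V_th| = 3.53 − 0.913 = 2.62 V.
Since V_SD = 1.45 V < V_ov = 2.62 V, the device is in the triode region.
I_D = k_p [V_ov · V_SD − ½ V_SD²] = 3.392 × [2.62 × 1.45 − 0.5 × 1.45²] = 9.31 mA.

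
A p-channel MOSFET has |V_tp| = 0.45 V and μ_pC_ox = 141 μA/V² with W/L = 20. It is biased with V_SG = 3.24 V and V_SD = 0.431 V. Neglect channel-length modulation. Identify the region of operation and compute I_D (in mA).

k_p = μ_pC_ox · (W/L) = 2.82 mA/V².
V_ov = V_SG − |V_tp| = 3.24 − 0.45 = 2.79 V.
Since V_SD = 0.431 V < V_ov = 2.79 V, the device is in the triode region.
I_D = k_p [V_ov · V_SD − ½ V_SD²] = 2.82 × [2.79 × 0.431 − 0.5 × 0.431²] = 3.13 mA.

Triode; I_D = 3.13 mA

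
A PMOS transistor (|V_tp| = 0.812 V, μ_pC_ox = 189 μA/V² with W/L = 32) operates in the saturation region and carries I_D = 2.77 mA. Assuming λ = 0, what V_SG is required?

V_SG = 1.77 V

k_p = μ_pC_ox · (W/L) = 6.048 mA/V².
In saturation I_D = ½ k_p (V_SG − |V_tp|)², so V_SG − |V_tp| = √(2 I_D / k_p) = √(2 × 2.77 / 6.048) = 0.957 V.
V_SG = 0.812 + 0.957 = 1.77 V.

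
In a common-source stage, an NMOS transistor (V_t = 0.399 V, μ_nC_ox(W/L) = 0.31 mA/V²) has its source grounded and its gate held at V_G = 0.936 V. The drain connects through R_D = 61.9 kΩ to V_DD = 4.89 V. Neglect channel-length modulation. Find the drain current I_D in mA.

I_D = 0.0447 mA

V_GS = V_G = 0.936 V, so V_ov = 0.936 − 0.399 = 0.537 V.
Assume saturation: I_D = ½ k_n V_ov² = 0.5 × 0.31 × 0.537² = 0.0447 mA, giving V_DS = V_DD − I_D R_D = 4.89 − 0.0447 × 61.9 = 2.12 V.
V_DS = 2.12 V ≥ V_ov = 0.537 V, confirming saturation.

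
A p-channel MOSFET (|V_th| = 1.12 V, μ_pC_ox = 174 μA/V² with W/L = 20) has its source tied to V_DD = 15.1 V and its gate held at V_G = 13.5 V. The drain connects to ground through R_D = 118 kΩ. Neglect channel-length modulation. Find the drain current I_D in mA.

V_SG = V_DD − V_G = 15.1 − 13.5 = 1.6 V, so V_ov = 1.6 − 1.12 = 0.48 V.
k_p = μ_pC_ox · (W/L) = 3.48 mA/V².
Assume saturation: I_D = ½ k_p V_ov² = 0.5 × 3.48 × 0.48² = 0.401 mA, giving V_SD = V_DD − I_D R_D = 15.1 − 0.401 × 118 = -32.2 V.
But -32.2 V < V_ov = 0.48 V, so the device is actually in triode.
In triode I_D = k_p[V_ov V_SD − ½ V_SD²] and I_D = (V_DD − V_SD)/R_D. Equating: 205 V_SD² − 198.1 V_SD + 15.1 = 0, giving V_SD = 0.0834 V (the root below V_ov).
I_D = (15.1 − 0.0834) / 118 = 0.127 mA.

I_D = 0.127 mA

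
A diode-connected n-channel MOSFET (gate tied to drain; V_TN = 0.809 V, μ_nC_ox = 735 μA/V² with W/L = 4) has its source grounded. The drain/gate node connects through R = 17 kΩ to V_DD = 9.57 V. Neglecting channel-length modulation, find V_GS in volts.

V_GS = 1.38 V

With gate tied to drain, V_GS = V_DS ≥ V_GS − V_TN, so the device is in saturation.
k_n = μ_nC_ox · (W/L) = 2.94 mA/V².
KCL at the drain: ½ k_n (V_GS − V_TN)² = (V_DD − V_GS)/R.
Let x = V_GS − 0.809. Then 25 x² + x − 8.761 = 0, giving x = 0.572 V (positive root), so V_GS = 1.38 V.
I_D = (V_DD − V_GS)/R = (9.57 − 1.38) / 17 = 0.482 mA.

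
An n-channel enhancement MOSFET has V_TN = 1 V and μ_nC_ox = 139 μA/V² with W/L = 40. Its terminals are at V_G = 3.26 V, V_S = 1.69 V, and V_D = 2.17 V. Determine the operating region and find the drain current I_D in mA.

Triode; I_D = 0.881 mA

V_GS = V_G − V_S = 3.26 − 1.69 = 1.57 V; V_DS = V_D − V_S = 2.17 − 1.69 = 0.48 V.
k_n = μ_nC_ox · (W/L) = 5.56 mA/V².
V_ov = V_GS − V_TN = 1.57 − 1 = 0.57 V.
Since V_DS = 0.48 V < V_ov = 0.57 V, the device is in the triode region.
I_D = k_n [V_ov · V_DS − ½ V_DS²] = 5.56 × [0.57 × 0.48 − 0.5 × 0.48²] = 0.881 mA.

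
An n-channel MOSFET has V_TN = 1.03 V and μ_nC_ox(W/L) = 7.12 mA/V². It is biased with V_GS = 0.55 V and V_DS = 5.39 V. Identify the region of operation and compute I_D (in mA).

V_GS = 0.55 V < V_TN = 1.03 V, so the transistor is in cutoff.

Cutoff; I_D = 0 mA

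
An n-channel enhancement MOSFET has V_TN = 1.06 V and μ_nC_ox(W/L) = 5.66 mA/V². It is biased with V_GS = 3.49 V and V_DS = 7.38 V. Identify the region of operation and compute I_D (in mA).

Saturation; I_D = 16.7 mA

V_ov = V_GS − V_TN = 3.49 − 1.06 = 2.43 V.
Since V_DS = 7.38 V ≥ V_ov = 2.43 V, the device is in saturation.
I_D = ½ k_n V_ov² = 0.5 × 5.66 × 2.43² = 16.7 mA.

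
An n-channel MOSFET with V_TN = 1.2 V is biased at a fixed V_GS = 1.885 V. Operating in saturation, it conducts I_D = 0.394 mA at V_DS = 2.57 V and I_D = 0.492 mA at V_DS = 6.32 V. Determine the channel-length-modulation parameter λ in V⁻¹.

λ = 0.0800 V⁻¹

With V_GS fixed, I_D ∝ (1 + λ V_DS) in saturation, so I_D2/I_D1 = (1 + λ V_DS2)/(1 + λ V_DS1).
0.492/0.394 = 1.249 = (1 + 6.32 λ)/(1 + 2.57 λ).
Solving: λ (I_D1 V_DS2 − I_D2 V_DS1) = I_D2 − I_D1, so λ = (0.492 − 0.394) / (0.394 × 6.32 − 0.492 × 2.57) = 0.098 / 1.23 = 0.08 V⁻¹.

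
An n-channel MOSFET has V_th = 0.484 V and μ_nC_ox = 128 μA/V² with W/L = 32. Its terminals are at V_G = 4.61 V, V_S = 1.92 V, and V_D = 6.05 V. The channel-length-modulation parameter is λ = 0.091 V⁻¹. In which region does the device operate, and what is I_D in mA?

V_GS = V_G − V_S = 4.61 − 1.92 = 2.69 V; V_DS = V_D − V_S = 6.05 − 1.92 = 4.13 V.
k_n = μ_nC_ox · (W/L) = 4.096 mA/V².
V_ov = V_GS − V_th = 2.69 − 0.484 = 2.21 V.
Since V_DS = 4.13 V ≥ V_ov = 2.21 V, the device is in saturation.
I_D = ½ k_n V_ov² (1 + λ V_DS) = 0.5 × 4.096 × 2.21² × (1 + 0.091 × 4.13) = 13.7 mA.

Saturation; I_D = 13.7 mA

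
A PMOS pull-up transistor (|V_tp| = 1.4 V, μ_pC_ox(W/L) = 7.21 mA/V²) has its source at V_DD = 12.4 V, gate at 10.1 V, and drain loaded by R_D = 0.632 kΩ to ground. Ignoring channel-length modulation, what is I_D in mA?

I_D = 2.92 mA

V_SG = V_DD − V_G = 12.4 − 10.1 = 2.3 V, so V_ov = 2.3 − 1.4 = 0.9 V.
Assume saturation: I_D = ½ k_p V_ov² = 0.5 × 7.21 × 0.9² = 2.92 mA, giving V_SD = V_DD − I_D R_D = 12.4 − 2.92 × 0.632 = 10.6 V.
V_SD = 10.6 V ≥ V_ov = 0.9 V, confirming saturation.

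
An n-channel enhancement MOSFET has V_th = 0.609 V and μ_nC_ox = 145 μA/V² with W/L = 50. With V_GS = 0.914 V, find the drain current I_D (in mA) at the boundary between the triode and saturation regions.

At the boundary V_DS = V_ov = V_GS − V_th = 0.914 − 0.609 = 0.305 V.
k_n = μ_nC_ox · (W/L) = 7.25 mA/V².
I_D = ½ k_n V_ov² = 0.5 × 7.25 × 0.305² = 0.337 mA.

I_D = 0.337 mA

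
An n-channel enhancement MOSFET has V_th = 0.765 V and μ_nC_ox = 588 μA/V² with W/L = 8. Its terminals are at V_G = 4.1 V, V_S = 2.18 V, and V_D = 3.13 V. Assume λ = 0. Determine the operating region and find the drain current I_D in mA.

V_GS = V_G − V_S = 4.1 − 2.18 = 1.92 V; V_DS = V_D − V_S = 3.13 − 2.18 = 0.95 V.
k_n = μ_nC_ox · (W/L) = 4.704 mA/V².
V_ov = V_GS − V_th = 1.92 − 0.765 = 1.15 V.
Since V_DS = 0.95 V < V_ov = 1.15 V, the device is in the triode region.
I_D = k_n [V_ov · V_DS − ½ V_DS²] = 4.704 × [1.15 × 0.95 − 0.5 × 0.95²] = 3.04 mA.

Triode; I_D = 3.04 mA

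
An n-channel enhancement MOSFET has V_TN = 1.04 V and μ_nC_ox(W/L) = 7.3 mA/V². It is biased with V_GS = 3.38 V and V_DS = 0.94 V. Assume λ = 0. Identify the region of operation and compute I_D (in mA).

Triode; I_D = 12.8 mA

V_ov = V_GS − V_TN = 3.38 − 1.04 = 2.34 V.
Since V_DS = 0.94 V < V_ov = 2.34 V, the device is in the triode region.
I_D = k_n [V_ov · V_DS − ½ V_DS²] = 7.3 × [2.34 × 0.94 − 0.5 × 0.94²] = 12.8 mA.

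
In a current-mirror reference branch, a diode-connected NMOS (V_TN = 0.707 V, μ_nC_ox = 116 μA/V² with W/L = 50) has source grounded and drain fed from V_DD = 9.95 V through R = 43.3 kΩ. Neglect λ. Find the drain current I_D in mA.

With gate tied to drain, V_GS = V_DS ≥ V_GS − V_TN, so the device is in saturation.
k_n = μ_nC_ox · (W/L) = 5.8 mA/V².
KCL at the drain: ½ k_n (V_GS − V_TN)² = (V_DD − V_GS)/R.
Let x = V_GS − 0.707. Then 126 x² + x − 9.243 = 0, giving x = 0.267 V (positive root), so V_GS = 0.974 V.
I_D = (V_DD − V_GS)/R = (9.95 − 0.974) / 43.3 = 0.207 mA.

I_D = 0.207 mA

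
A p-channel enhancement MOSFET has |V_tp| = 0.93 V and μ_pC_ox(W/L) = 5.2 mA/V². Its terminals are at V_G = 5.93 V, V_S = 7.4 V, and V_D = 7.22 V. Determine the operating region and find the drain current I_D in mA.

Triode; I_D = 0.421 mA

V_SG = V_S − V_G = 7.4 − 5.93 = 1.47 V; V_SD = V_S − V_D = 7.4 − 7.22 = 0.18 V.
V_ov = V_SG − |V_tp| = 1.47 − 0.93 = 0.54 V.
Since V_SD = 0.18 V < V_ov = 0.54 V, the device is in the triode region.
I_D = k_p [V_ov · V_SD − ½ V_SD²] = 5.2 × [0.54 × 0.18 − 0.5 × 0.18²] = 0.421 mA.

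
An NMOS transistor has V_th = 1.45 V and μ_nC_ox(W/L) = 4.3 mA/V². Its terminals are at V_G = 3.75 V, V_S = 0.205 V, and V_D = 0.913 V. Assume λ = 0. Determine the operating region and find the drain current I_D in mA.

Triode; I_D = 5.30 mA

V_GS = V_G − V_S = 3.75 − 0.205 = 3.54 V; V_DS = V_D − V_S = 0.913 − 0.205 = 0.708 V.
V_ov = V_GS − V_th = 3.54 − 1.45 = 2.09 V.
Since V_DS = 0.708 V < V_ov = 2.09 V, the device is in the triode region.
I_D = k_n [V_ov · V_DS − ½ V_DS²] = 4.3 × [2.09 × 0.708 − 0.5 × 0.708²] = 5.3 mA.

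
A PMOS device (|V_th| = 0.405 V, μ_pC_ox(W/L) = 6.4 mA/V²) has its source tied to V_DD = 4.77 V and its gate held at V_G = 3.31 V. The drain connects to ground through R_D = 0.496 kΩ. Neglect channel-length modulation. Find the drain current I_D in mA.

I_D = 3.56 mA

V_SG = V_DD − V_G = 4.77 − 3.31 = 1.46 V, so V_ov = 1.46 − 0.405 = 1.05 V.
Assume saturation: I_D = ½ k_p V_ov² = 0.5 × 6.4 × 1.05² = 3.56 mA, giving V_SD = V_DD − I_D R_D = 4.77 − 3.56 × 0.496 = 3 V.
V_SD = 3 V ≥ V_ov = 1.05 V, confirming saturation.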